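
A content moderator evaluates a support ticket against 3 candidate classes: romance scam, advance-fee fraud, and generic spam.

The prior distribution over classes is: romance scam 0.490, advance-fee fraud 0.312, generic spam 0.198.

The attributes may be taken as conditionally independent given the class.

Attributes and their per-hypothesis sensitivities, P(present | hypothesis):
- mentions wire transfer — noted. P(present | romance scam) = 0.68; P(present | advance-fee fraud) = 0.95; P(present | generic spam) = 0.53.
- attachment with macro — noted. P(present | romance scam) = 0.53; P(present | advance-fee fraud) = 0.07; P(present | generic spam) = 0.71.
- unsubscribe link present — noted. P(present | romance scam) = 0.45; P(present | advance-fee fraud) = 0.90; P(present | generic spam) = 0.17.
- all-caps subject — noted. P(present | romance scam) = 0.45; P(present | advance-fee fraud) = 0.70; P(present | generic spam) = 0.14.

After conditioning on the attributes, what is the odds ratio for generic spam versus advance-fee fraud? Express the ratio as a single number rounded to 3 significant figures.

0.136

Posterior odds equal prior odds times the likelihood ratio; only the two competing hypotheses matter.
  generic spam: 0.198 × 0.53 × 0.71 × 0.17 × 0.14 = 0.0017733
  advance-fee fraud: 0.312 × 0.95 × 0.07 × 0.90 × 0.70 = 0.013071
Odds(generic spam : advance-fee fraud) = 0.0017733 / 0.013071 ≈ 0.136.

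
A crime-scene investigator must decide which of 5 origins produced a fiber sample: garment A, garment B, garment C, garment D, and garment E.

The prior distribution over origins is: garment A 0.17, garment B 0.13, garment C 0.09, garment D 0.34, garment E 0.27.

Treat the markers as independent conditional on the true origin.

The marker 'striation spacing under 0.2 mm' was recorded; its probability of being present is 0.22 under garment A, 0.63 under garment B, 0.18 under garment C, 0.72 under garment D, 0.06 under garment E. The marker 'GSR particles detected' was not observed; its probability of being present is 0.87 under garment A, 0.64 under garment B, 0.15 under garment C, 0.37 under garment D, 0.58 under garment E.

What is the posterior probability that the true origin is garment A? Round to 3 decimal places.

0.023

By Bayes' rule with conditional independence, the unnormalized weight for each hypothesis is prior × ∏ likelihoods (using 1 − P(present | H) for each absent marker):
  garment A: 0.17 × 0.22 × (1 − 0.87) = 0.004862
  garment B: 0.13 × 0.63 × (1 − 0.64) = 0.029484
  garment C: 0.09 × 0.18 × (1 − 0.15) = 0.01377
  garment D: 0.34 × 0.72 × (1 − 0.37) = 0.15422
  garment E: 0.27 × 0.06 × (1 − 0.58) = 0.006804
The unnormalized weights sum to 0.20914.
P(garment A | evidence) = 0.004862 / 0.20914 ≈ 0.023.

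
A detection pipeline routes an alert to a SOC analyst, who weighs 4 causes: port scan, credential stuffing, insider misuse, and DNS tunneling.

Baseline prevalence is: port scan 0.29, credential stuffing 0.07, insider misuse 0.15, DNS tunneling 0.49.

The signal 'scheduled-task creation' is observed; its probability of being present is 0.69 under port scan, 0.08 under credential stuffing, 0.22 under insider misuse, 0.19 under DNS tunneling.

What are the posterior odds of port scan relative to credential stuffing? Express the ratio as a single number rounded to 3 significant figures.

Unnormalized posterior weight (prior times the signal likelihood) for each of the two hypotheses:
  port scan: 0.29 × 0.69 = 0.2001
  credential stuffing: 0.07 × 0.08 = 0.0056
Odds(port scan : credential stuffing) = 0.2001 / 0.0056 ≈ 35.7.

35.7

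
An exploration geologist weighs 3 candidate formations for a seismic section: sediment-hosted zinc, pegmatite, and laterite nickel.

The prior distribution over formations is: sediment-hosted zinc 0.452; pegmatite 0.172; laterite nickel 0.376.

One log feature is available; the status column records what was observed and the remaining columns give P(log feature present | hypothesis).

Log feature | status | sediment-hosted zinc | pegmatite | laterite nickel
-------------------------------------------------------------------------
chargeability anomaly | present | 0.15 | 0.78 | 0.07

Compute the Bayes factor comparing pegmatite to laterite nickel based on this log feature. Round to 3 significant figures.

11.1

Likelihood of this log feature under each hypothesis:
  pegmatite: 0.78
  laterite nickel: 0.07
Bayes factor = 0.78 / 0.07 ≈ 11.1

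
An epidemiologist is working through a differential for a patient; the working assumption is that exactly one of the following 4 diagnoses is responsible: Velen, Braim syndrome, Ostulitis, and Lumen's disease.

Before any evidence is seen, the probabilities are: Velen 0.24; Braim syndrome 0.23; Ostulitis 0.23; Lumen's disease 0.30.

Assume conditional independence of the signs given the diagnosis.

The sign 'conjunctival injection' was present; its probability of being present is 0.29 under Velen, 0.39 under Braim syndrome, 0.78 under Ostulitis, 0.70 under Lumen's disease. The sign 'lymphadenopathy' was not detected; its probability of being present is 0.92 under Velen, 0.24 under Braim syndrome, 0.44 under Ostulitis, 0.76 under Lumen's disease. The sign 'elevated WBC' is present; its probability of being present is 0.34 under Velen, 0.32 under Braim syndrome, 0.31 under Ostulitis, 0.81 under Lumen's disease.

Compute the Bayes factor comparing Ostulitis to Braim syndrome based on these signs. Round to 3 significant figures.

Take the product of per-sign likelihoods under each hypothesis (using 1 − P(present | H) for each absent sign), then divide.
  Ostulitis: 0.78 × (1 − 0.44) × 0.31 = 0.13541
  Braim syndrome: 0.39 × (1 − 0.24) × 0.32 = 0.094848
Bayes factor = 0.13541 / 0.094848 ≈ 1.43

1.43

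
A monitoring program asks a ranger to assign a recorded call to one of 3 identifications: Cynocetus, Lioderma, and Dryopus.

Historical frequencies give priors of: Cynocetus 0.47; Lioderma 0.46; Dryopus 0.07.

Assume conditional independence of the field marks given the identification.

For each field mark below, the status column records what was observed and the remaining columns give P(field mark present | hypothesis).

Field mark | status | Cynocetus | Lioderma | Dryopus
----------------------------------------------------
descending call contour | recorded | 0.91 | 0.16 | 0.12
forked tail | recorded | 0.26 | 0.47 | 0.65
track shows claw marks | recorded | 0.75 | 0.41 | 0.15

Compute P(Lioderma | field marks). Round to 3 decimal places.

0.144

By Bayes' rule with conditional independence, the unnormalized weight for each hypothesis is prior × ∏ likelihoods:
  Cynocetus: 0.47 × 0.91 × 0.26 × 0.75 = 0.083401
  Lioderma: 0.46 × 0.16 × 0.47 × 0.41 = 0.014183
  Dryopus: 0.07 × 0.12 × 0.65 × 0.15 = 0.000819
Marginal likelihood of the evidence = 0.098403.
P(Lioderma | evidence) = 0.014183 / 0.098403 ≈ 0.144.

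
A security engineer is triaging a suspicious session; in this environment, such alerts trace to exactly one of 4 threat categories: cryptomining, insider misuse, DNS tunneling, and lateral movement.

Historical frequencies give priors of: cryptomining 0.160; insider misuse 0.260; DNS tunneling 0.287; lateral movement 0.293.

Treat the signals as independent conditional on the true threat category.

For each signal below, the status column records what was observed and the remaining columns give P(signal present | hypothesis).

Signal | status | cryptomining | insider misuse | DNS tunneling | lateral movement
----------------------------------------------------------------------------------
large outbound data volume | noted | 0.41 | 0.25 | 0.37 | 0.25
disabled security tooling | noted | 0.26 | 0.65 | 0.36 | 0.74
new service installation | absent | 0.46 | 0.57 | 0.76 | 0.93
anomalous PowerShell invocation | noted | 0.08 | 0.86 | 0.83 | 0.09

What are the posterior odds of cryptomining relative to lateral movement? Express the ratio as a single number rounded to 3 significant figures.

The normalizing constant cancels in an odds ratio, so compute prior × likelihood for the two hypotheses only (using 1 − P(present | H) for each absent signal):
  cryptomining: 0.160 × 0.41 × 0.26 × (1 − 0.46) × 0.08 = 0.00073682
  lateral movement: 0.293 × 0.25 × 0.74 × (1 − 0.93) × 0.09 = 0.00034149
Odds(cryptomining : lateral movement) = 0.00073682 / 0.00034149 ≈ 2.16.

2.16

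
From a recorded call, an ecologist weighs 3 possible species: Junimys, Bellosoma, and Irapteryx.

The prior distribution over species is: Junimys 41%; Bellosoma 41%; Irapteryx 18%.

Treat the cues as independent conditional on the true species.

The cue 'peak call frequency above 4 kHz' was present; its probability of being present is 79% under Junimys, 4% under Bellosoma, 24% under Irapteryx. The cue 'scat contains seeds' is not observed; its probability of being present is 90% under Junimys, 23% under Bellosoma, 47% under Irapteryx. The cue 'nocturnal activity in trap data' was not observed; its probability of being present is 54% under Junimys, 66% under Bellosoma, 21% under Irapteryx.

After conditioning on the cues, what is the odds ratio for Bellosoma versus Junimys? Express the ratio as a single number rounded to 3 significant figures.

0.288

The normalizing constant cancels in an odds ratio, so compute prior × likelihood for the two hypotheses only (using 1 − P(present | H) for each absent cue):
  Bellosoma: 0.41 × 0.04 × (1 − 0.23) × (1 − 0.66) = 0.0042935
  Junimys: 0.41 × 0.79 × (1 − 0.90) × (1 − 0.54) = 0.014899
Posterior odds = 0.0042935 / 0.014899 ≈ 0.288.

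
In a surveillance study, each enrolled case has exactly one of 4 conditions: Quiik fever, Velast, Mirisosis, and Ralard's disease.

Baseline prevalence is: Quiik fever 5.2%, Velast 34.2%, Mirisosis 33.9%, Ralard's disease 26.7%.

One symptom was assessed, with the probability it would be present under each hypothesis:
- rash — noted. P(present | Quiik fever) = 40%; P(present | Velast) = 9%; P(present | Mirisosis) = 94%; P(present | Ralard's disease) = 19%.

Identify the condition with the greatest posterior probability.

Multiply each prior by the likelihood of the symptom:
  Quiik fever: 0.052 × 0.40 = 0.0208
  Velast: 0.342 × 0.09 = 0.03078
  Mirisosis: 0.339 × 0.94 = 0.31866
  Ralard's disease: 0.267 × 0.19 = 0.05073
The unnormalized weights sum to 0.42097.
P(Quiik fever | evidence) ≈ 0.0208 / 0.42097 ≈ 0.049
P(Velast | evidence) ≈ 0.03078 / 0.42097 ≈ 0.073
P(Mirisosis | evidence) ≈ 0.31866 / 0.42097 ≈ 0.757
P(Ralard's disease | evidence) ≈ 0.05073 / 0.42097 ≈ 0.121
The largest is 0.757, so Mirisosis is most probable.

Mirisosis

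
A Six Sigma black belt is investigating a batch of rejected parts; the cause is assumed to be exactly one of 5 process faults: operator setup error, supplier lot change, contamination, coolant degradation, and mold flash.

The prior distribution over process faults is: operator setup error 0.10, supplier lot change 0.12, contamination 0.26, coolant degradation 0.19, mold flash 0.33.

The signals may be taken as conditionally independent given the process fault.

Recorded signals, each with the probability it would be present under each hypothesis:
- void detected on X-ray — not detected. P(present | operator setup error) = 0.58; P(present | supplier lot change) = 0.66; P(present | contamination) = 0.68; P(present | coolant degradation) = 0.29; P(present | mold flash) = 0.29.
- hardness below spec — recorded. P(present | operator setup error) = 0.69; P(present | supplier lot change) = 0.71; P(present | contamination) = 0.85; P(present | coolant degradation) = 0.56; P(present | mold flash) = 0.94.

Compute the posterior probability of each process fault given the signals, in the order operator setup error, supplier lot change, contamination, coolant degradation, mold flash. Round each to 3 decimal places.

0.068, 0.068, 0.167, 0.178, 0.519

Multiply each prior by the joint likelihood of the signal pattern (using 1 − P(present | H) for each absent signal):
  operator setup error: 0.10 × (1 − 0.58) × 0.69 = 0.02898
  supplier lot change: 0.12 × (1 − 0.66) × 0.71 = 0.028968
  contamination: 0.26 × (1 − 0.68) × 0.85 = 0.07072
  coolant degradation: 0.19 × (1 − 0.29) × 0.56 = 0.075544
  mold flash: 0.33 × (1 − 0.29) × 0.94 = 0.22024
The unnormalized weights sum to 0.42445.
P(operator setup error | evidence) = 0.02898 / 0.42445 ≈ 0.068
P(supplier lot change | evidence) = 0.028968 / 0.42445 ≈ 0.068
P(contamination | evidence) = 0.07072 / 0.42445 ≈ 0.167
P(coolant degradation | evidence) = 0.075544 / 0.42445 ≈ 0.178
P(mold flash | evidence) = 0.22024 / 0.42445 ≈ 0.519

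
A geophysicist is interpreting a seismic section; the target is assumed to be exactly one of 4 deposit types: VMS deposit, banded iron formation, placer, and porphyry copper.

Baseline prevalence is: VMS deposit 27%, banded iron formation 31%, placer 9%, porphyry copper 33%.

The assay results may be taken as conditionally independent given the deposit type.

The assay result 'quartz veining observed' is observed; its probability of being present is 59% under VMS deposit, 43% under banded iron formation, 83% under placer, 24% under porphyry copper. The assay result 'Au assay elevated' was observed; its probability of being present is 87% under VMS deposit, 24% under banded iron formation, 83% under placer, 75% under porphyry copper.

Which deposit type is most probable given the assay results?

VMS deposit

Multiply each prior by the joint likelihood of the assay result pattern:
  VMS deposit: 0.27 × 0.59 × 0.87 = 0.13859
  banded iron formation: 0.31 × 0.43 × 0.24 = 0.031992
  placer: 0.09 × 0.83 × 0.83 = 0.062001
  porphyry copper: 0.33 × 0.24 × 0.75 = 0.0594
Normalizing constant Z = 0.13859 + 0.031992 + 0.062001 + 0.0594 = 0.29198.
P(VMS deposit | evidence) ≈ 0.13859 / 0.29198 ≈ 0.475
P(banded iron formation | evidence) ≈ 0.031992 / 0.29198 ≈ 0.110
P(placer | evidence) ≈ 0.062001 / 0.29198 ≈ 0.212
P(porphyry copper | evidence) ≈ 0.0594 / 0.29198 ≈ 0.203
The largest is 0.475, so VMS deposit is most probable.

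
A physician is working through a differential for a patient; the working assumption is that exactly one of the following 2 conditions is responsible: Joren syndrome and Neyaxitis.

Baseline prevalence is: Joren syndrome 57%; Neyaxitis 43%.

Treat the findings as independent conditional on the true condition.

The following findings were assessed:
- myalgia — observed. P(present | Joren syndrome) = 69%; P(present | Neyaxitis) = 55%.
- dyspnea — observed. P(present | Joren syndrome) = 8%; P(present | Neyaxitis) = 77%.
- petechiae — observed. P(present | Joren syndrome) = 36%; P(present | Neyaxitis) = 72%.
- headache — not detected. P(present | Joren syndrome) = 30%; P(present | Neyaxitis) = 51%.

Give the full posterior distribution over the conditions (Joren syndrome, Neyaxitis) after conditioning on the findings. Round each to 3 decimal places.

Multiply each prior by the joint likelihood of the evidence pattern (using 1 − P(present | H) for each absent finding):
  Joren syndrome: 0.57 × 0.69 × 0.08 × 0.36 × (1 − 0.30) = 0.0079289
  Neyaxitis: 0.43 × 0.55 × 0.77 × 0.72 × (1 − 0.51) = 0.064247
Normalizing constant Z = 0.0079289 + 0.064247 = 0.072176.
P(Joren syndrome | evidence) = 0.0079289 / 0.072176 ≈ 0.110
P(Neyaxitis | evidence) = 0.064247 / 0.072176 ≈ 0.890

0.110, 0.890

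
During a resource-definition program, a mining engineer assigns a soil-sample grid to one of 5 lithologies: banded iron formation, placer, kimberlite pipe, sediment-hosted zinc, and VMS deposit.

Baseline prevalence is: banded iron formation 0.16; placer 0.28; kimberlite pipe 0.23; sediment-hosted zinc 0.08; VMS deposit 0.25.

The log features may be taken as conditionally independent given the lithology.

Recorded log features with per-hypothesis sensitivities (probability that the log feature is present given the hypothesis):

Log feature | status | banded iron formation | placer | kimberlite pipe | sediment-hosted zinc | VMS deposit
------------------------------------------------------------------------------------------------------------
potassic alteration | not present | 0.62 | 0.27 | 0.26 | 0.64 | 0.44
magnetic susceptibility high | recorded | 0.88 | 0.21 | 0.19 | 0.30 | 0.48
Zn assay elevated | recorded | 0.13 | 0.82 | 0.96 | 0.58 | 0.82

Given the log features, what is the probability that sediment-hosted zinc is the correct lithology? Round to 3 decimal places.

Multiply each prior by the joint likelihood of the log feature pattern (using 1 − P(present | H) for each absent log feature):
  banded iron formation: 0.16 × (1 − 0.62) × 0.88 × 0.13 = 0.0069555
  placer: 0.28 × (1 − 0.27) × 0.21 × 0.82 = 0.035198
  kimberlite pipe: 0.23 × (1 − 0.26) × 0.19 × 0.96 = 0.031044
  sediment-hosted zinc: 0.08 × (1 − 0.64) × 0.30 × 0.58 = 0.0050112
  VMS deposit: 0.25 × (1 − 0.44) × 0.48 × 0.82 = 0.055104
Normalizing constant Z = 0.0069555 + 0.035198 + 0.031044 + 0.0050112 + 0.055104 = 0.13331.
P(sediment-hosted zinc | evidence) = 0.0050112 / 0.13331 ≈ 0.038.

0.038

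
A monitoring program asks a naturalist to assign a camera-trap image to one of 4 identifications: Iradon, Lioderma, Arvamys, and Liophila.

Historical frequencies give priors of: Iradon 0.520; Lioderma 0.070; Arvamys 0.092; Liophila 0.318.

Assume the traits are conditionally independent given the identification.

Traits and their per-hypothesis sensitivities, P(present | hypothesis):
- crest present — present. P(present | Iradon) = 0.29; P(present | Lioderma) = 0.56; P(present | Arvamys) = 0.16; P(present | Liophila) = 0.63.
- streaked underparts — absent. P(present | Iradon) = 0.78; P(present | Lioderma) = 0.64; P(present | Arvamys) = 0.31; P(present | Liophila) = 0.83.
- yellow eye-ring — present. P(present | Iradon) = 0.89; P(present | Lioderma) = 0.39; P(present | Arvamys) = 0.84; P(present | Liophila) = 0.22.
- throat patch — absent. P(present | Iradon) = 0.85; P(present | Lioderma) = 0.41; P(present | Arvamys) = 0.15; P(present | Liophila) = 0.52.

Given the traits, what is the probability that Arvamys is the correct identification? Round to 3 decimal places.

0.391

For each hypothesis, the unnormalized posterior weight is prior × product of the trait likelihoods (using 1 − P(present | H) for each absent trait):
  Iradon: 0.520 × 0.29 × (1 − 0.78) × 0.89 × (1 − 0.85) = 0.004429
  Lioderma: 0.070 × 0.56 × (1 − 0.64) × 0.39 × (1 − 0.41) = 0.0032472
  Arvamys: 0.092 × 0.16 × (1 − 0.31) × 0.84 × (1 − 0.15) = 0.007252
  Liophila: 0.318 × 0.63 × (1 − 0.83) × 0.22 × (1 − 0.52) = 0.0035965
Marginal likelihood of the evidence = 0.018525.
P(Arvamys | evidence) = 0.007252 / 0.018525 ≈ 0.391.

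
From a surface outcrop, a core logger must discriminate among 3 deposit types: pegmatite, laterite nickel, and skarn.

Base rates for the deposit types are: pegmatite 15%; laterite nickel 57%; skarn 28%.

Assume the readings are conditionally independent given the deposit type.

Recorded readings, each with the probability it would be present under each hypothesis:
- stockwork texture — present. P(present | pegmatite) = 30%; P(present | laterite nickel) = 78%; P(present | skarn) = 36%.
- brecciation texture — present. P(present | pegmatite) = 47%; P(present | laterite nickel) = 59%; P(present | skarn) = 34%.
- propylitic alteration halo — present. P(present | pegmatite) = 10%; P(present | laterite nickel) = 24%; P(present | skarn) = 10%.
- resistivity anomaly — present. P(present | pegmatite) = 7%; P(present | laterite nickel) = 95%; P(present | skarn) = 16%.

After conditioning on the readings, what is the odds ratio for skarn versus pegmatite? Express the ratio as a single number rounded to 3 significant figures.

The normalizing constant cancels in an odds ratio, so compute prior × likelihood for the two hypotheses only:
  skarn: 0.28 × 0.36 × 0.34 × 0.10 × 0.16 = 0.00054835
  pegmatite: 0.15 × 0.30 × 0.47 × 0.10 × 0.07 = 0.00014805
Posterior odds = 0.00054835 / 0.00014805 ≈ 3.70.

3.70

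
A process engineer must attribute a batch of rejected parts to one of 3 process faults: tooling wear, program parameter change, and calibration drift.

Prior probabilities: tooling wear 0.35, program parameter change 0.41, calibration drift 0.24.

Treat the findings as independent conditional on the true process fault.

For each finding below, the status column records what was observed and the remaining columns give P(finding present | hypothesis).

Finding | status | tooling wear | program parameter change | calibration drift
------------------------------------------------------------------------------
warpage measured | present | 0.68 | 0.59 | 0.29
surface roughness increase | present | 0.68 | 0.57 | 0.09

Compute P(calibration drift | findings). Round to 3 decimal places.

Multiply each prior by the joint likelihood of the evidence pattern:
  tooling wear: 0.35 × 0.68 × 0.68 = 0.16184
  program parameter change: 0.41 × 0.59 × 0.57 = 0.13788
  calibration drift: 0.24 × 0.29 × 0.09 = 0.006264
Marginal likelihood of the evidence = 0.30599.
P(calibration drift | evidence) = 0.006264 / 0.30599 ≈ 0.020.

0.020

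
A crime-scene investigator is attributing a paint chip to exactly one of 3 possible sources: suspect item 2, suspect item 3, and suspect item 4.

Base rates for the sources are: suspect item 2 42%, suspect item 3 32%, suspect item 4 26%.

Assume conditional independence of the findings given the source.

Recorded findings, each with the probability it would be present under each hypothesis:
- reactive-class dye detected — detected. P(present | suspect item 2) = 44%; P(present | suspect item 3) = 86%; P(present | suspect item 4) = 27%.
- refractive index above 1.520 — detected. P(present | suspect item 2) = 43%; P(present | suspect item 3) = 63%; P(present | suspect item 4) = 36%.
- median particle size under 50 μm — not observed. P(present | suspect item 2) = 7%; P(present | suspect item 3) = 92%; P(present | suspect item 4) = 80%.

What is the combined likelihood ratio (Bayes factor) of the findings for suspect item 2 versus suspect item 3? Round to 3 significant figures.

The Bayes factor is the ratio of the joint likelihoods of the evidence pattern under the two hypotheses (using 1 − P(present | H) for each absent finding).
  suspect item 2: 0.44 × 0.43 × (1 − 0.07) = 0.17596
  suspect item 3: 0.86 × 0.63 × (1 − 0.92) = 0.043344
Bayes factor = 0.17596 / 0.043344 ≈ 4.06

4.06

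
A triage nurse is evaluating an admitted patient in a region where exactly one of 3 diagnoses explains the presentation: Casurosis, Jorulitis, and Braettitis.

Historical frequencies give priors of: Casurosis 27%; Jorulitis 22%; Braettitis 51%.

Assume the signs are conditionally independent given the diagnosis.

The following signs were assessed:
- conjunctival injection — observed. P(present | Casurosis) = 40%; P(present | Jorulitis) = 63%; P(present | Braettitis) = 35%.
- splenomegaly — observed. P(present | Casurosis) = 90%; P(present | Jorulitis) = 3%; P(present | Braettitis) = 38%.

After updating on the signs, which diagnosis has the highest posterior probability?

Casurosis

For each hypothesis, the unnormalized posterior weight is prior × product of the sign likelihoods:
  Casurosis: 0.27 × 0.40 × 0.90 = 0.0972
  Jorulitis: 0.22 × 0.63 × 0.03 = 0.004158
  Braettitis: 0.51 × 0.35 × 0.38 = 0.06783
The unnormalized weights sum to 0.16919.
P(Casurosis | evidence) ≈ 0.0972 / 0.16919 ≈ 0.575
P(Jorulitis | evidence) ≈ 0.004158 / 0.16919 ≈ 0.025
P(Braettitis | evidence) ≈ 0.06783 / 0.16919 ≈ 0.401
The largest is 0.575, so Casurosis is most probable.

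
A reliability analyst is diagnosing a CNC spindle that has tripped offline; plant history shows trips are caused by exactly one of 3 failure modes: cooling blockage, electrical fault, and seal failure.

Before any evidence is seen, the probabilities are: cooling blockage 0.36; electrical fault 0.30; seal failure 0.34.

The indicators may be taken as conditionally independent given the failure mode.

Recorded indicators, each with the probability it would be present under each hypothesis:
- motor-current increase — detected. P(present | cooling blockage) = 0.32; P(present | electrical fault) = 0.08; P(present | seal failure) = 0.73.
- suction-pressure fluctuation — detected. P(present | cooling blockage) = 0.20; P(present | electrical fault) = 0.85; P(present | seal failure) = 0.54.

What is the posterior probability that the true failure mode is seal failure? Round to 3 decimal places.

For each hypothesis, the unnormalized posterior weight is prior × product of the indicator likelihoods:
  cooling blockage: 0.36 × 0.32 × 0.20 = 0.02304
  electrical fault: 0.30 × 0.08 × 0.85 = 0.0204
  seal failure: 0.34 × 0.73 × 0.54 = 0.13403
The unnormalized weights sum to 0.17747.
P(seal failure | evidence) = 0.13403 / 0.17747 ≈ 0.755.

0.755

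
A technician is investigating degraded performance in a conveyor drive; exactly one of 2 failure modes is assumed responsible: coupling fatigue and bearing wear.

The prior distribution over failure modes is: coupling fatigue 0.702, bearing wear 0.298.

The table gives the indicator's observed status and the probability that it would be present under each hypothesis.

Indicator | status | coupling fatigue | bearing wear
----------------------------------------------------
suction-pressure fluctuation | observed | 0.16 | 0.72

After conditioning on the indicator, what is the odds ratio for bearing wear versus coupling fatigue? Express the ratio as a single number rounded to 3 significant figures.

1.91

Posterior odds equal prior odds times the likelihood ratio; only the two competing hypotheses matter.
  bearing wear: 0.298 × 0.72 = 0.21456
  coupling fatigue: 0.702 × 0.16 = 0.11232
Odds(bearing wear : coupling fatigue) = 0.21456 / 0.11232 ≈ 1.91.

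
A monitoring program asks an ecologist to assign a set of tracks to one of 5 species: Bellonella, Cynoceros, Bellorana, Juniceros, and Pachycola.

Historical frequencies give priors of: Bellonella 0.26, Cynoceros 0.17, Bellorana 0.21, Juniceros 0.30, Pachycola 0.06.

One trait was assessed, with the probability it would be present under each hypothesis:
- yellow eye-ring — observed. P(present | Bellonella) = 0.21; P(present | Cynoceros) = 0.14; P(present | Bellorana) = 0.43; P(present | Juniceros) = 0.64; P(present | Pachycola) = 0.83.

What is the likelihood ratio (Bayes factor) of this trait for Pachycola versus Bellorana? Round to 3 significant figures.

1.93

The Bayes factor is the ratio of the two likelihoods.
  Pachycola: 0.83
  Bellorana: 0.43
Bayes factor = 0.83 / 0.43 ≈ 1.93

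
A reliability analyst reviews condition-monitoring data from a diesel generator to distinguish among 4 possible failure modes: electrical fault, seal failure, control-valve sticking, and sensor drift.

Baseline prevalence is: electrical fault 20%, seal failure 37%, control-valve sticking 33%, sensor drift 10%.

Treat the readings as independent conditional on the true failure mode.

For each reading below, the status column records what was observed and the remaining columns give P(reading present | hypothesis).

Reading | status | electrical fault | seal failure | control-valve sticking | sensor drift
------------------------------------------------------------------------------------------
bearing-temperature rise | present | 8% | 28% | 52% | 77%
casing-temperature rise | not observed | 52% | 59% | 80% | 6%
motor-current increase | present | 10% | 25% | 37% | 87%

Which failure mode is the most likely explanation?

sensor drift

By Bayes' rule with conditional independence, the unnormalized weight for each hypothesis is prior × ∏ likelihoods (using 1 − P(present | H) for each absent reading):
  electrical fault: 0.20 × 0.08 × (1 − 0.52) × 0.10 = 0.000768
  seal failure: 0.37 × 0.28 × (1 − 0.59) × 0.25 = 0.010619
  control-valve sticking: 0.33 × 0.52 × (1 − 0.80) × 0.37 = 0.012698
  sensor drift: 0.10 × 0.77 × (1 − 0.06) × 0.87 = 0.062971
Normalizing constant Z = 0.000768 + 0.010619 + 0.012698 + 0.062971 = 0.087056.
P(electrical fault | evidence) ≈ 0.000768 / 0.087056 ≈ 0.009
P(seal failure | evidence) ≈ 0.010619 / 0.087056 ≈ 0.122
P(control-valve sticking | evidence) ≈ 0.012698 / 0.087056 ≈ 0.146
P(sensor drift | evidence) ≈ 0.062971 / 0.087056 ≈ 0.723
The largest is 0.723, so sensor drift is most probable.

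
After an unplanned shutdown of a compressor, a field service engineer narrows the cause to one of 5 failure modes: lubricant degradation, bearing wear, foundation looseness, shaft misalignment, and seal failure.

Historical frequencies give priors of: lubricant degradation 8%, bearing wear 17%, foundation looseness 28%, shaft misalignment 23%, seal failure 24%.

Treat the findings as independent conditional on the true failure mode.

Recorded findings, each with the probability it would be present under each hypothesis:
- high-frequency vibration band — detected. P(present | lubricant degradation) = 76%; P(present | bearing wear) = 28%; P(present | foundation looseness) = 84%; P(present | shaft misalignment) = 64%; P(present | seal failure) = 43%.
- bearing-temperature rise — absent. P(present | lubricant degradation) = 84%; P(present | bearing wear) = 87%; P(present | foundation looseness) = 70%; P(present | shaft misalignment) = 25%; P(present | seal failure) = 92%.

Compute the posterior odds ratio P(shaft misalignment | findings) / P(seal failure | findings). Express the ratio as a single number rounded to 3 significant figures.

Unnormalized posterior weight (prior times the finding likelihoods) for each of the two hypotheses (using 1 − P(present | H) for each absent finding):
  shaft misalignment: 0.23 × 0.64 × (1 − 0.25) = 0.1104
  seal failure: 0.24 × 0.43 × (1 − 0.92) = 0.008256
Posterior odds = 0.1104 / 0.008256 ≈ 13.4.

13.4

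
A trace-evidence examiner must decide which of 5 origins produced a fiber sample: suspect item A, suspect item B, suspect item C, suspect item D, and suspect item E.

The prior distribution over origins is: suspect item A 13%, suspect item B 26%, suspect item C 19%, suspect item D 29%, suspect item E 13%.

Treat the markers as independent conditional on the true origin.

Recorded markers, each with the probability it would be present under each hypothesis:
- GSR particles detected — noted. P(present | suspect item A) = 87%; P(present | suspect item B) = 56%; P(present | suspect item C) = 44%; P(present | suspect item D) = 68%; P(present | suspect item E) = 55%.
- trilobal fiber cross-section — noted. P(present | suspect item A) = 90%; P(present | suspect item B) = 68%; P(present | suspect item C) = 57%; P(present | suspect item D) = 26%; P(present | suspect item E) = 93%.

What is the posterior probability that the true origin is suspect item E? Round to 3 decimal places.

0.182

Multiply each prior by the joint likelihood of the marker pattern:
  suspect item A: 0.13 × 0.87 × 0.90 = 0.10179
  suspect item B: 0.26 × 0.56 × 0.68 = 0.099008
  suspect item C: 0.19 × 0.44 × 0.57 = 0.047652
  suspect item D: 0.29 × 0.68 × 0.26 = 0.051272
  suspect item E: 0.13 × 0.55 × 0.93 = 0.066495
The unnormalized weights sum to 0.36622.
P(suspect item E | evidence) = 0.066495 / 0.36622 ≈ 0.182.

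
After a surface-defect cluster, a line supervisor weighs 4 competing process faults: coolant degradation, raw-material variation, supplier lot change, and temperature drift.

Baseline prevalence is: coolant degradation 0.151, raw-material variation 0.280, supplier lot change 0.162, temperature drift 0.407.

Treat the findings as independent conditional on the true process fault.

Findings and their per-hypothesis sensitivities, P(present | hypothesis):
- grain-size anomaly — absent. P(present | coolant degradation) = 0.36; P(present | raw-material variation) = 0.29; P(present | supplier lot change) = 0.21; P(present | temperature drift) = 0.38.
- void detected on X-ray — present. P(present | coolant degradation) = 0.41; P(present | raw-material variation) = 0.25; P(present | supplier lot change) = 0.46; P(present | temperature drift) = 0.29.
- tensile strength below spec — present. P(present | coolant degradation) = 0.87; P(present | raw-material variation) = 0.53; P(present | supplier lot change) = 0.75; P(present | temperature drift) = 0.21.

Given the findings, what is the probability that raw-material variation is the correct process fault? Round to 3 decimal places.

0.219

Multiply each prior by the joint likelihood of the evidence pattern (using 1 − P(present | H) for each absent finding):
  coolant degradation: 0.151 × (1 − 0.36) × 0.41 × 0.87 = 0.034471
  raw-material variation: 0.280 × (1 − 0.29) × 0.25 × 0.53 = 0.026341
  supplier lot change: 0.162 × (1 − 0.21) × 0.46 × 0.75 = 0.044153
  temperature drift: 0.407 × (1 − 0.38) × 0.29 × 0.21 = 0.015368
The unnormalized weights sum to 0.12033.
P(raw-material variation | evidence) = 0.026341 / 0.12033 ≈ 0.219.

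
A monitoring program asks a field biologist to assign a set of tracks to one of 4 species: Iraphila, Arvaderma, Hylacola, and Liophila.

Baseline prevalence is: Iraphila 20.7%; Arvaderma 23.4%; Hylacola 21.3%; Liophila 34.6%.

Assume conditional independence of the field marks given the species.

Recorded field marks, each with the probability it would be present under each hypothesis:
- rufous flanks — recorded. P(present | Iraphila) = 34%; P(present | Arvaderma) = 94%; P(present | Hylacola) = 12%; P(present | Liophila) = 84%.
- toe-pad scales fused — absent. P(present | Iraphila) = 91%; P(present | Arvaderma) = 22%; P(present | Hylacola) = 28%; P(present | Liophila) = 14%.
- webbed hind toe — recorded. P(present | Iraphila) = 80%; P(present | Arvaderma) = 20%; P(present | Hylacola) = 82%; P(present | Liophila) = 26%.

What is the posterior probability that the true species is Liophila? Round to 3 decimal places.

0.544

For each hypothesis, the unnormalized posterior weight is prior × product of the field mark likelihoods (using 1 − P(present | H) for each absent field mark):
  Iraphila: 0.207 × 0.34 × (1 − 0.91) × 0.80 = 0.0050674
  Arvaderma: 0.234 × 0.94 × (1 − 0.22) × 0.20 = 0.034314
  Hylacola: 0.213 × 0.12 × (1 − 0.28) × 0.82 = 0.015091
  Liophila: 0.346 × 0.84 × (1 − 0.14) × 0.26 = 0.064987
The unnormalized weights sum to 0.11946.
P(Liophila | evidence) = 0.064987 / 0.11946 ≈ 0.544.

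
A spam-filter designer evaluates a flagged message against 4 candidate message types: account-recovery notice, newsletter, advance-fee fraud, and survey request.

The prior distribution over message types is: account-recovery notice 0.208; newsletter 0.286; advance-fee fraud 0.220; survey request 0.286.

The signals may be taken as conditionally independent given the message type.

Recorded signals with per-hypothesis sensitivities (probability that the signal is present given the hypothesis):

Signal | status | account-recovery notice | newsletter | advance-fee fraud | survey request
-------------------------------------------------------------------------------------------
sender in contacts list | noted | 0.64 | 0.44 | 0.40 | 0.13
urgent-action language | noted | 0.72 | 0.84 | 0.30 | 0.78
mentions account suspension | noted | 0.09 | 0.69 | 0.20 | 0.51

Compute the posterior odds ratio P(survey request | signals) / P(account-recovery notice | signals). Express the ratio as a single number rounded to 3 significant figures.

1.71

Posterior odds equal prior odds times the likelihood ratio; only the two competing hypotheses matter.
  survey request: 0.286 × 0.13 × 0.78 × 0.51 = 0.01479
  account-recovery notice: 0.208 × 0.64 × 0.72 × 0.09 = 0.0086262
Odds(survey request : account-recovery notice) = 0.01479 / 0.0086262 ≈ 1.71.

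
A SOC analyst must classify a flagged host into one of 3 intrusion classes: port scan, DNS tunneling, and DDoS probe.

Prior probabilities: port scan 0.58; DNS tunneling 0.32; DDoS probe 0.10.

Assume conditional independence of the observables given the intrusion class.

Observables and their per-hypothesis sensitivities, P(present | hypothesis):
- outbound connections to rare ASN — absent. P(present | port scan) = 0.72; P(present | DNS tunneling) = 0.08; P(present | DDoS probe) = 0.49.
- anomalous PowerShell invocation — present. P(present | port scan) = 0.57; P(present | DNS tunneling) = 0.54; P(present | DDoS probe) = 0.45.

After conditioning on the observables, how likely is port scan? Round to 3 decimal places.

0.337

For each hypothesis, the unnormalized posterior weight is prior × product of the observable likelihoods (using 1 − P(present | H) for each absent observable):
  port scan: 0.58 × (1 − 0.72) × 0.57 = 0.092568
  DNS tunneling: 0.32 × (1 − 0.08) × 0.54 = 0.15898
  DDoS probe: 0.10 × (1 − 0.49) × 0.45 = 0.02295
The unnormalized weights sum to 0.27449.
P(port scan | evidence) = 0.092568 / 0.27449 ≈ 0.337.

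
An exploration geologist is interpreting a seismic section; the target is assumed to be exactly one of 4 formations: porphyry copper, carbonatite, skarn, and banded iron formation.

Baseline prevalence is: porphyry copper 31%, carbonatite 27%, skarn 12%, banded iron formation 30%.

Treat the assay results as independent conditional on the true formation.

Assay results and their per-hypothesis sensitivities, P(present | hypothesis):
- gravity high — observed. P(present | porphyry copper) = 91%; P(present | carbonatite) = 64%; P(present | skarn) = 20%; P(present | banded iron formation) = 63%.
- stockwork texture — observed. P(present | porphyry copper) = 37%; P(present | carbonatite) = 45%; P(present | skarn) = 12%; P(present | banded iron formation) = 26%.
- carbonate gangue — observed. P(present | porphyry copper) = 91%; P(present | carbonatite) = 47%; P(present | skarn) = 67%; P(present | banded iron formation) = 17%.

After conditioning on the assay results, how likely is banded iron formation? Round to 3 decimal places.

By Bayes' rule with conditional independence, the unnormalized weight for each hypothesis is prior × ∏ likelihoods:
  porphyry copper: 0.31 × 0.91 × 0.37 × 0.91 = 0.094983
  carbonatite: 0.27 × 0.64 × 0.45 × 0.47 = 0.036547
  skarn: 0.12 × 0.20 × 0.12 × 0.67 = 0.0019296
  banded iron formation: 0.30 × 0.63 × 0.26 × 0.17 = 0.0083538
Marginal likelihood of the evidence = 0.14181.
P(banded iron formation | evidence) = 0.0083538 / 0.14181 ≈ 0.059.

0.059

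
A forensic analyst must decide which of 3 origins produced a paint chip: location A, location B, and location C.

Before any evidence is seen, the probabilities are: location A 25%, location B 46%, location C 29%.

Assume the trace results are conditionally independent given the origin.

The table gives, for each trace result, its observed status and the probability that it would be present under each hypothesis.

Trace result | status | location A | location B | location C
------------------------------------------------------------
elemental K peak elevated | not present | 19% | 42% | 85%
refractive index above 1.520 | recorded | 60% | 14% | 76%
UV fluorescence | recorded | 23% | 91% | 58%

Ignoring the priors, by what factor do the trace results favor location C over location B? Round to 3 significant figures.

Take the product of per-trace result likelihoods under each hypothesis (using 1 − P(present | H) for each absent trace result), then divide.
  location C: (1 − 0.85) × 0.76 × 0.58 = 0.06612
  location B: (1 − 0.42) × 0.14 × 0.91 = 0.073892
Bayes factor = 0.06612 / 0.073892 ≈ 0.895

0.895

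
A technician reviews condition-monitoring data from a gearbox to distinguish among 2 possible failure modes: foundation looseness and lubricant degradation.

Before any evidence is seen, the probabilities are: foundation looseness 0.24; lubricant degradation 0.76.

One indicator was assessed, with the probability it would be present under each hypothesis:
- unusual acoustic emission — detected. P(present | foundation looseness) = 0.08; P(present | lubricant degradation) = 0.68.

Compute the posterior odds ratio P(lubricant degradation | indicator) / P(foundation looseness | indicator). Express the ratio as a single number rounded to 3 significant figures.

26.9

The normalizing constant cancels in an odds ratio, so compute prior × likelihood for the two hypotheses only:
  lubricant degradation: 0.76 × 0.68 = 0.5168
  foundation looseness: 0.24 × 0.08 = 0.0192
Odds(lubricant degradation : foundation looseness) = 0.5168 / 0.0192 ≈ 26.9.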